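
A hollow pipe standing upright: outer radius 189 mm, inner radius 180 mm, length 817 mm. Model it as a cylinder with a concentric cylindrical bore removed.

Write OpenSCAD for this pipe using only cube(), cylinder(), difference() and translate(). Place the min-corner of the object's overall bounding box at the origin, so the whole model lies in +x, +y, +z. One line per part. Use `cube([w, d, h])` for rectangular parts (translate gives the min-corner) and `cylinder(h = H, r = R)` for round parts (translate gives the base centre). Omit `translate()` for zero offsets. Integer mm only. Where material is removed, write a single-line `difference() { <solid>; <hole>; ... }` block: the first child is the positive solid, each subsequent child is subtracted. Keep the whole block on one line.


difference() { translate([189, 189, 0]) cylinder(h = 817, r = 189); translate([189, 189, 0]) cylinder(h = 817, r = 180); }


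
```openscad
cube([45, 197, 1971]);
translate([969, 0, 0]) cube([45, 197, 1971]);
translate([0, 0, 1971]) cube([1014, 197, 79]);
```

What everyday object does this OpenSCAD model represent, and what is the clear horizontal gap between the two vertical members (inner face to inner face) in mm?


A door frame. The clear opening width is 924 mm.

Two 1971 mm tall posts with a header on top — a door frame. The left jamb is 45 mm wide at x = 0; the right jamb starts at x = 969. The clear opening is 969 − 45 = 924 mm.


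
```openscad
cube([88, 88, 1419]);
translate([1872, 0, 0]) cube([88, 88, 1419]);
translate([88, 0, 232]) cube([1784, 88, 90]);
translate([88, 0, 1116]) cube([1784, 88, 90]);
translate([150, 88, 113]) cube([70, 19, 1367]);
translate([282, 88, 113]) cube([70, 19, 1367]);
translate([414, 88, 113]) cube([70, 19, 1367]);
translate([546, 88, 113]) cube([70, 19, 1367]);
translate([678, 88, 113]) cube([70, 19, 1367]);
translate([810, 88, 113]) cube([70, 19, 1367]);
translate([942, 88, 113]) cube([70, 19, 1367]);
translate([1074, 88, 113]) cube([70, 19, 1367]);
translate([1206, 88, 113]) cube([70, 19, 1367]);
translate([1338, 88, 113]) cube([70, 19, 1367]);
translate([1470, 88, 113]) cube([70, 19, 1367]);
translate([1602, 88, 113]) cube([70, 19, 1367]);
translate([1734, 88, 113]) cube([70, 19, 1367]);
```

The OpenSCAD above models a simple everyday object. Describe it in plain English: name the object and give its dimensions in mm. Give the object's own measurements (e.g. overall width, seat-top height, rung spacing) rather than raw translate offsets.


A fence section. Two 88×88 mm posts, 1419 mm tall, stand on the floor with a clear span of 1784 mm between their inner faces. Two horizontal rails of 88×90 mm section span the gap between the posts with their undersides at z = 232 mm and z = 1116 mm, flush with the posts' −y face. 13 pickets, each 70 mm wide, 19 mm thick and 1367 mm tall, are fixed to the +y face of the rails with their bottoms at z = 113 mm, spaced across the span with a 62 mm gap after the −x post and between neighbouring pickets, with 68 mm left before the +x post.


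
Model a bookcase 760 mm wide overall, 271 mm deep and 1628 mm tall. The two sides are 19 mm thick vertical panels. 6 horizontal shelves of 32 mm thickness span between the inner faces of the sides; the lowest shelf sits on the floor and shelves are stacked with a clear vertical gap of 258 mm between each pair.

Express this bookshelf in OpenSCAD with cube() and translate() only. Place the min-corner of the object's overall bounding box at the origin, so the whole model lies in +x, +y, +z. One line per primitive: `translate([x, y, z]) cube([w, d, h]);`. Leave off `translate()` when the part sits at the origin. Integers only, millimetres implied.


cube([19, 271, 1628]);
translate([741, 0, 0]) cube([19, 271, 1628]);
translate([19, 0, 0]) cube([722, 271, 32]);
translate([19, 0, 290]) cube([722, 271, 32]);
translate([19, 0, 580]) cube([722, 271, 32]);
translate([19, 0, 870]) cube([722, 271, 32]);
translate([19, 0, 1160]) cube([722, 271, 32]);
translate([19, 0, 1450]) cube([722, 271, 32]);


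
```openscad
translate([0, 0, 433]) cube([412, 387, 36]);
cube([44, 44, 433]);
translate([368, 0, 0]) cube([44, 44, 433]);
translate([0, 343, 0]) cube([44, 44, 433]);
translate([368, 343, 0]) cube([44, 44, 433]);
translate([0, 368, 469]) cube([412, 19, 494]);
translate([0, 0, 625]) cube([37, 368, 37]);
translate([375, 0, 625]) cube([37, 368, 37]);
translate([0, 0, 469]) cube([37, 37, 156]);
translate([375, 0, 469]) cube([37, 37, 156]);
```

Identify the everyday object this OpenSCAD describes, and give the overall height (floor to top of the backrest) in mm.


A chair. The overall height is 963 mm.

A slab on four corner posts with a tall panel at the back — a chair. The seat slab sits at z = 433 with thickness 36, and the 494 mm backrest starts at the seat top, so the overall height is 433 + 36 + 494 = 963 mm.


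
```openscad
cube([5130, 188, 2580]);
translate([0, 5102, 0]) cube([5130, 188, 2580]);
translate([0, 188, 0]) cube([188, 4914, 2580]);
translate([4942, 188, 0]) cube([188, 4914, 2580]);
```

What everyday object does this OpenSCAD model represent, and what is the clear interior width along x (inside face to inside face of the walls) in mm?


A house (or room) frame. The interior width is 4754 mm.

Four 2580 mm walls enclosing a rectangle with no floor or roof — a room or house frame. Outside width is 5130 mm and wall thickness is 188 mm, so the interior width is 5130 − 2 × 188 = 4754 mm.


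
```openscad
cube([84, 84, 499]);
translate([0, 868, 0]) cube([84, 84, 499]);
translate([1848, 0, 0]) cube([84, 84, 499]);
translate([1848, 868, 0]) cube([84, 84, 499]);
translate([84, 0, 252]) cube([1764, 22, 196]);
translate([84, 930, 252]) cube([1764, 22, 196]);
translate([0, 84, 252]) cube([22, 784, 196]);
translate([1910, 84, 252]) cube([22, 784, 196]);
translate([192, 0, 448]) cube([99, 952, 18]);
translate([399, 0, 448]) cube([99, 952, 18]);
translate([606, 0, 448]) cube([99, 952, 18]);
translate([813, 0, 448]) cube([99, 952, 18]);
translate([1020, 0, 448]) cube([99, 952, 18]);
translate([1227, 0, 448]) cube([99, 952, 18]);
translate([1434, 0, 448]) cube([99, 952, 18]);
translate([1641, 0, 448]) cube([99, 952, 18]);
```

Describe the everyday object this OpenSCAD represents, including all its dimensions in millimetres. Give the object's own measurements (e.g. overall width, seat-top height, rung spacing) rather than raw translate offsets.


A bed frame 1932 mm long (x) by 952 mm wide (y). Four 84×84 mm corner posts, 499 mm tall, at the corners of the footprint. Four rails of 22 mm thickness and 196 mm height run between adjacent posts with their undersides at z = 252 mm, their outer faces flush with the outside of the frame (the two x-running rails run between the posts' inner faces; the two y-running rails run between the posts' inner faces). 8 slats, each 99 mm wide (x) and 18 mm thick, lie across the top of the two x-running rails, running the full 952 mm width of the frame in y; along x they sit between the end posts with a 108 mm gap after the −x posts and between neighbouring slats and before the +x posts.


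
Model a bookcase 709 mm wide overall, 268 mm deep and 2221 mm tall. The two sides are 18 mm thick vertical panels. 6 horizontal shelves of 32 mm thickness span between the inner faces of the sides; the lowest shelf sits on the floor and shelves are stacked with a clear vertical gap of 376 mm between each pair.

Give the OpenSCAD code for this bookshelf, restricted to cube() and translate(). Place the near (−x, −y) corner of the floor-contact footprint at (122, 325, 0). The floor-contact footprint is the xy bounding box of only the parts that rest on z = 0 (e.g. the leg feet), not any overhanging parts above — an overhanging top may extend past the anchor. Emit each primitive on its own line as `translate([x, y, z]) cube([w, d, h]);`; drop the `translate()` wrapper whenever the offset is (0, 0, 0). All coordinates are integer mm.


translate([122, 325, 0]) cube([18, 268, 2221]);
translate([813, 325, 0]) cube([18, 268, 2221]);
translate([140, 325, 0]) cube([673, 268, 32]);
translate([140, 325, 408]) cube([673, 268, 32]);
translate([140, 325, 816]) cube([673, 268, 32]);
translate([140, 325, 1224]) cube([673, 268, 32]);
translate([140, 325, 1632]) cube([673, 268, 32]);
translate([140, 325, 2040]) cube([673, 268, 32]);


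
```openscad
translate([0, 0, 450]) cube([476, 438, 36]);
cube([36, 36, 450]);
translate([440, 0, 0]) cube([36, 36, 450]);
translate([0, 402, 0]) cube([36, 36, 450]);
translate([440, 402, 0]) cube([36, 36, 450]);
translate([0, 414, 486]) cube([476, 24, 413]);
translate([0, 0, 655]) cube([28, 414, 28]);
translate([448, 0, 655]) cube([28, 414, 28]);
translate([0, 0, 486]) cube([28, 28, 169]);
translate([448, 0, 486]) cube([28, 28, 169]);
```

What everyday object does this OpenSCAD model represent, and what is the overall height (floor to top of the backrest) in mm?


A chair. The overall height is 899 mm.

A slab on four corner posts with a tall panel at the back — a chair. The seat slab sits at z = 450 with thickness 36, and the 413 mm backrest starts at the seat top, so the overall height is 450 + 36 + 413 = 899 mm.


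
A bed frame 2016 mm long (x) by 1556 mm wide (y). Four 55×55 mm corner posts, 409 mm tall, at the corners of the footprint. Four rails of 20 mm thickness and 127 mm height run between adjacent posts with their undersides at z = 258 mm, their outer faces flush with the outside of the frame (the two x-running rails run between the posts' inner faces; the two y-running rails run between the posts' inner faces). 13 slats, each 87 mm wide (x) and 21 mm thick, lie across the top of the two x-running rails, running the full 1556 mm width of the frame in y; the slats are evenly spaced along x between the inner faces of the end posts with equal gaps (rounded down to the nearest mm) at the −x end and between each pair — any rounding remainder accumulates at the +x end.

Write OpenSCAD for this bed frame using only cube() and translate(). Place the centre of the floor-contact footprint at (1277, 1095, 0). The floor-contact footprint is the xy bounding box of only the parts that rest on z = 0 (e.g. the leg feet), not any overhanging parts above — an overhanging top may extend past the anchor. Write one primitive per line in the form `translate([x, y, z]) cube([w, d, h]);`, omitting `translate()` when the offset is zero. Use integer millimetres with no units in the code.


// slat z = rail_z + rail_h = 258 + 127 = 385
// slat gap = ⌊(1906 − 13·87) / 14⌋ = 55
translate([269, 317, 0]) cube([55, 55, 409]);
translate([269, 1818, 0]) cube([55, 55, 409]);
translate([2230, 317, 0]) cube([55, 55, 409]);
translate([2230, 1818, 0]) cube([55, 55, 409]);
translate([324, 317, 258]) cube([1906, 20, 127]);
translate([324, 1853, 258]) cube([1906, 20, 127]);
translate([269, 372, 258]) cube([20, 1446, 127]);
translate([2265, 372, 258]) cube([20, 1446, 127]);
translate([379, 317, 385]) cube([87, 1556, 21]);
translate([521, 317, 385]) cube([87, 1556, 21]);
translate([663, 317, 385]) cube([87, 1556, 21]);
translate([805, 317, 385]) cube([87, 1556, 21]);
translate([947, 317, 385]) cube([87, 1556, 21]);
translate([1089, 317, 385]) cube([87, 1556, 21]);
translate([1231, 317, 385]) cube([87, 1556, 21]);
translate([1373, 317, 385]) cube([87, 1556, 21]);
translate([1515, 317, 385]) cube([87, 1556, 21]);
translate([1657, 317, 385]) cube([87, 1556, 21]);
translate([1799, 317, 385]) cube([87, 1556, 21]);
translate([1941, 317, 385]) cube([87, 1556, 21]);
translate([2083, 317, 385]) cube([87, 1556, 21]);


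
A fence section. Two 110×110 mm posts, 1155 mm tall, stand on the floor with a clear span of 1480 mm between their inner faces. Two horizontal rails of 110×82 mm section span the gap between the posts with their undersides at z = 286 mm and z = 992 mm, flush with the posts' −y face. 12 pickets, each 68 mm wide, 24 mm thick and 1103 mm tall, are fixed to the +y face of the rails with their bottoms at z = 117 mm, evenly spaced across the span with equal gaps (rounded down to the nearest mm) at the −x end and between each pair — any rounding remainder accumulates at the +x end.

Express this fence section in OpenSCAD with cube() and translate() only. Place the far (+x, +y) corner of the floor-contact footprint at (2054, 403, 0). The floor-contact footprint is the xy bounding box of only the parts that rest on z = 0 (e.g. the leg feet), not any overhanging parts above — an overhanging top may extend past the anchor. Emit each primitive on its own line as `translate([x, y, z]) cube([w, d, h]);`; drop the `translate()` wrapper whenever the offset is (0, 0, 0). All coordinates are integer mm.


translate([354, 293, 0]) cube([110, 110, 1155]);
translate([1944, 293, 0]) cube([110, 110, 1155]);
translate([464, 293, 286]) cube([1480, 110, 82]);
translate([464, 293, 992]) cube([1480, 110, 82]);
translate([515, 403, 117]) cube([68, 24, 1103]);
translate([634, 403, 117]) cube([68, 24, 1103]);
translate([753, 403, 117]) cube([68, 24, 1103]);
translate([872, 403, 117]) cube([68, 24, 1103]);
translate([991, 403, 117]) cube([68, 24, 1103]);
translate([1110, 403, 117]) cube([68, 24, 1103]);
translate([1229, 403, 117]) cube([68, 24, 1103]);
translate([1348, 403, 117]) cube([68, 24, 1103]);
translate([1467, 403, 117]) cube([68, 24, 1103]);
translate([1586, 403, 117]) cube([68, 24, 1103]);
translate([1705, 403, 117]) cube([68, 24, 1103]);
translate([1824, 403, 117]) cube([68, 24, 1103]);


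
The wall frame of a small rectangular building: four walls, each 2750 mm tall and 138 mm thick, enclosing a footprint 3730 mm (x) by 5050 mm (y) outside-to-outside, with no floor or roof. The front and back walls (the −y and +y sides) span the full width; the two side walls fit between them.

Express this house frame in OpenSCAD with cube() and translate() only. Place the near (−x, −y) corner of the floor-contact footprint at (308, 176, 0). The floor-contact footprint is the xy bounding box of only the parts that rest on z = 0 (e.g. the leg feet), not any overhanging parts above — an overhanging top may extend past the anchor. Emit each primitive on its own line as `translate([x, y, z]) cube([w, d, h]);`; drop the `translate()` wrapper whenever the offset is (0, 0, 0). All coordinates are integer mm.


translate([308, 176, 0]) cube([3730, 138, 2750]);
translate([308, 5088, 0]) cube([3730, 138, 2750]);
translate([308, 314, 0]) cube([138, 4774, 2750]);
translate([3900, 314, 0]) cube([138, 4774, 2750]);


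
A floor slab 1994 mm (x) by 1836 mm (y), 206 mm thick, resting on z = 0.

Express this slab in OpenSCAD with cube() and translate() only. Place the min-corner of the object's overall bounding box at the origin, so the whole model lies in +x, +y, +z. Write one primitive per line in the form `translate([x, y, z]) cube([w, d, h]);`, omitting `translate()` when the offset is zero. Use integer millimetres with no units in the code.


cube([1994, 1836, 206]);


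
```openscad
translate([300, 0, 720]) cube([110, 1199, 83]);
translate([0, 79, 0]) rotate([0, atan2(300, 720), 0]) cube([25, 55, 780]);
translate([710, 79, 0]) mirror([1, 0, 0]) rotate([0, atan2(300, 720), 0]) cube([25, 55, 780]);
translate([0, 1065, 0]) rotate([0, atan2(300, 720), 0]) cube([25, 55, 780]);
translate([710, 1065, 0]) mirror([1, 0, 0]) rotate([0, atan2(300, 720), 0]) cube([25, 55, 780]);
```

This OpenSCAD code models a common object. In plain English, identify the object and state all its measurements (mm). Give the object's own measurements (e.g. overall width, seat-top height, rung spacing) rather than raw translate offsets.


A sawhorse. A 110×1199×83 mm beam (x, y, z) sits on two A-frame leg pairs. Each pair is two raked legs of 25×55 mm section (55 mm along y) splaying symmetrically in x. Each leg rises 720 mm vertically over 300 mm of horizontal reach and is 780 mm long along its own axis. Every leg's outer bottom edge rests on the floor and its outer top edge meets a bottom edge of the beam — the left legs (tilting toward +x) meet the beam's −x bottom edge, the right legs (their mirror images, tilting toward −x) meet its +x bottom edge — so the leg tops tuck under the beam, the beam's underside is 720 mm above the floor, and the feet are 710 mm apart outside-to-outside with the beam centred between them. The two leg pairs are set in 79 mm from either end of the beam.


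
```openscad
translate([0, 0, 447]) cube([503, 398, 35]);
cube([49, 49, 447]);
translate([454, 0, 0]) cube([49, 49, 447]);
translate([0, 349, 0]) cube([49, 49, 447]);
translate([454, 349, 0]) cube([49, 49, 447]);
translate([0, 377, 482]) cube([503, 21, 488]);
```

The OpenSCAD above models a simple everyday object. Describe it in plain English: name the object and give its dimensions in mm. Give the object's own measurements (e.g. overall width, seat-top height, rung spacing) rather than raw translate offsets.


A chair. The seat is a 503×398×35 mm slab with its top at z = 482 mm, on four 49×49 mm corner legs (flush with the seat edges, standing on z = 0). A flat backrest 21 mm thick, 488 mm tall, spans the full seat width and rises from the seat top along its +y edge, rear face flush with the rear of the seat.


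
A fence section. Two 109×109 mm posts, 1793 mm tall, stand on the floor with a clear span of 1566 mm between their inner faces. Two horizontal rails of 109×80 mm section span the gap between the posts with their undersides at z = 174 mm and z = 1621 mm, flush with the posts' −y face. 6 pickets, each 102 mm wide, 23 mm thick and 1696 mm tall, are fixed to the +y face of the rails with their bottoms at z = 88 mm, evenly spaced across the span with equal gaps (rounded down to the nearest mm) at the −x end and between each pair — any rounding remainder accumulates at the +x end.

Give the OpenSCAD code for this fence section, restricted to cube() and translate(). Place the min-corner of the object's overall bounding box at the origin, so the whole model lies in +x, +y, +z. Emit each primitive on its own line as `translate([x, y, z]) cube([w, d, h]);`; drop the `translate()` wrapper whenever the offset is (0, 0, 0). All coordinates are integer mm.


cube([109, 109, 1793]);
translate([1675, 0, 0]) cube([109, 109, 1793]);
translate([109, 0, 174]) cube([1566, 109, 80]);
translate([109, 0, 1621]) cube([1566, 109, 80]);
translate([245, 109, 88]) cube([102, 23, 1696]);
translate([483, 109, 88]) cube([102, 23, 1696]);
translate([721, 109, 88]) cube([102, 23, 1696]);
translate([959, 109, 88]) cube([102, 23, 1696]);
translate([1197, 109, 88]) cube([102, 23, 1696]);
translate([1435, 109, 88]) cube([102, 23, 1696]);


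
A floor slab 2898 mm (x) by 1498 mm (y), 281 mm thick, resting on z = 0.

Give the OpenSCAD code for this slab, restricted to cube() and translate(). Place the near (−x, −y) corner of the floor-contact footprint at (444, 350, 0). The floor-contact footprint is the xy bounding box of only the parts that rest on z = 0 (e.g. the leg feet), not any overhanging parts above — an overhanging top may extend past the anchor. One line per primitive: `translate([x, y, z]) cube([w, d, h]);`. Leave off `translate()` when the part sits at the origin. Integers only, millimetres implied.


translate([444, 350, 0]) cube([2898, 1498, 281]);


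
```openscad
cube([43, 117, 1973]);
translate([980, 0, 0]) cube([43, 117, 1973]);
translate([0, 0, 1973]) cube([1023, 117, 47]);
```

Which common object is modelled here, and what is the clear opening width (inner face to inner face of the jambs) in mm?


A door frame. The clear opening width is 937 mm.

Two 1973 mm tall posts with a header on top — a door frame. The left jamb is 43 mm wide at x = 0; the right jamb starts at x = 980. The clear opening is 980 − 43 = 937 mm.


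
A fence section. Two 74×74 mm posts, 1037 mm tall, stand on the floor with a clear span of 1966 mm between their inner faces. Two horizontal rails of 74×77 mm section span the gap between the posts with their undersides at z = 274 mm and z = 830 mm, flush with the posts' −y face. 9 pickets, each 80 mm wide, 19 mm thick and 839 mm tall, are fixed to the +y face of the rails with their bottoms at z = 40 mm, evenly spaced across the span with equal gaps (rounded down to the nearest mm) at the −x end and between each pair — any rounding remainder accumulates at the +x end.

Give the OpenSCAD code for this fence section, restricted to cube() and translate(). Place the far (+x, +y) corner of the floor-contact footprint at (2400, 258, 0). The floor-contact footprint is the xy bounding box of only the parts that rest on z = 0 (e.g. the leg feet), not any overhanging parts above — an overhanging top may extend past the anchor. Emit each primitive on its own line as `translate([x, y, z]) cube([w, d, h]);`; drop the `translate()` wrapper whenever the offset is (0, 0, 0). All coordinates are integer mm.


translate([286, 184, 0]) cube([74, 74, 1037]);
translate([2326, 184, 0]) cube([74, 74, 1037]);
translate([360, 184, 274]) cube([1966, 74, 77]);
translate([360, 184, 830]) cube([1966, 74, 77]);
translate([484, 258, 40]) cube([80, 19, 839]);
translate([688, 258, 40]) cube([80, 19, 839]);
translate([892, 258, 40]) cube([80, 19, 839]);
translate([1096, 258, 40]) cube([80, 19, 839]);
translate([1300, 258, 40]) cube([80, 19, 839]);
translate([1504, 258, 40]) cube([80, 19, 839]);
translate([1708, 258, 40]) cube([80, 19, 839]);
translate([1912, 258, 40]) cube([80, 19, 839]);
translate([2116, 258, 40]) cube([80, 19, 839]);


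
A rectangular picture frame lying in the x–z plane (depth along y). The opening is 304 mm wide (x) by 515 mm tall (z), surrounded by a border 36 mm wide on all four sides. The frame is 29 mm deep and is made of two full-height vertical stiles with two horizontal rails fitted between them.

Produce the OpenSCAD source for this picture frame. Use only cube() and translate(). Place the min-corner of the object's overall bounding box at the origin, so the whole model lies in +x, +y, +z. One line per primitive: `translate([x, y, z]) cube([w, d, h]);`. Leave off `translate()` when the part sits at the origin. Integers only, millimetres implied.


cube([36, 29, 587]);
translate([340, 0, 0]) cube([36, 29, 587]);
translate([36, 0, 0]) cube([304, 29, 36]);
translate([36, 0, 551]) cube([304, 29, 36]);


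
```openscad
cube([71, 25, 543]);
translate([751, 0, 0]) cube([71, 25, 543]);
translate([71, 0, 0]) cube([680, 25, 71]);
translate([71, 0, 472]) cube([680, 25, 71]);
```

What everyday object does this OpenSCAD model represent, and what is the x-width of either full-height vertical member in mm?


A picture frame. The border width is 71 mm.

Four thin pieces enclosing a rectangular opening — a picture frame. The two full-height stiles are 543 mm tall; the top rail sits at z = 472 and is 71 mm tall, so the border above the opening is 543 − 472 = 71 mm, matching the stile x-width.


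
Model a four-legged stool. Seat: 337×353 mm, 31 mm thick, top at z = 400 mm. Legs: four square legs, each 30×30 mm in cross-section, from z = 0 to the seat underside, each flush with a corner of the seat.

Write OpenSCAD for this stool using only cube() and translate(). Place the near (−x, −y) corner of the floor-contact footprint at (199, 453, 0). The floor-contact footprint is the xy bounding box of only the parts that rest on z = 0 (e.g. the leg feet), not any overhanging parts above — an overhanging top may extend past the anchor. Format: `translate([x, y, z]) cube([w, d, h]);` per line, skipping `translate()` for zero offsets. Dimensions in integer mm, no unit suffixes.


// leg_h = 400 - 31 = 369
translate([199, 453, 369]) cube([337, 353, 31]);
translate([199, 453, 0]) cube([30, 30, 369]);
translate([506, 453, 0]) cube([30, 30, 369]);
translate([199, 776, 0]) cube([30, 30, 369]);
translate([506, 776, 0]) cube([30, 30, 369]);


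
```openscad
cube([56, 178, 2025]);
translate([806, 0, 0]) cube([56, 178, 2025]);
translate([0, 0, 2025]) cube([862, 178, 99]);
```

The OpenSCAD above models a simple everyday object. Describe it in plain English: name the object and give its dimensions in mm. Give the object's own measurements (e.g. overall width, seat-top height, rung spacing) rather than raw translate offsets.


A door frame. The clear opening is 750 mm wide and 2025 mm high. Two 56 mm wide jambs, 178 mm deep, stand either side of the opening from the floor to the top of the opening. A 99 mm thick head sits across the top of both jambs, spanning the full outside width of the frame.


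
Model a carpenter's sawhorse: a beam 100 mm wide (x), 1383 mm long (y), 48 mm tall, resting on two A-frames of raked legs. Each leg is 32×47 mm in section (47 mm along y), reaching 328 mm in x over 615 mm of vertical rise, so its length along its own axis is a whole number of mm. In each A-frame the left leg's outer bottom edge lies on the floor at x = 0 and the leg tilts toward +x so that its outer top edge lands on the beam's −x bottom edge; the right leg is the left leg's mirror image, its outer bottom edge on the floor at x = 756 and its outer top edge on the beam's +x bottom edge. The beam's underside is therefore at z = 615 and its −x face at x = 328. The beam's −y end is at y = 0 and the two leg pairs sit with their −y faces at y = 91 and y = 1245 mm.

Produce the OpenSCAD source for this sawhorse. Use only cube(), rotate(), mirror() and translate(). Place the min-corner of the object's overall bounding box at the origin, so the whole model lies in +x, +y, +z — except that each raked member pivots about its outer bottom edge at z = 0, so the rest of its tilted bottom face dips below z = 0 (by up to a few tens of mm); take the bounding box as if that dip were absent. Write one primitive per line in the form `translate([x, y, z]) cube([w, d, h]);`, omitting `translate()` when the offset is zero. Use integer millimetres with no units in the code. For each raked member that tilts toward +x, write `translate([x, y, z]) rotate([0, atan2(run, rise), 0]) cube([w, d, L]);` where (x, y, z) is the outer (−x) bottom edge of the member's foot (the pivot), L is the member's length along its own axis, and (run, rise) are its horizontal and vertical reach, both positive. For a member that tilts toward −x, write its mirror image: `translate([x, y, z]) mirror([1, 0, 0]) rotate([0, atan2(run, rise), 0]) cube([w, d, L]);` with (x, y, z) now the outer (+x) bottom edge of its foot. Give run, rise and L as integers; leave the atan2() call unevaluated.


translate([328, 0, 615]) cube([100, 1383, 48]);
translate([0, 91, 0]) rotate([0, atan2(328, 615), 0]) cube([32, 47, 697]);
translate([756, 91, 0]) mirror([1, 0, 0]) rotate([0, atan2(328, 615), 0]) cube([32, 47, 697]);
translate([0, 1245, 0]) rotate([0, atan2(328, 615), 0]) cube([32, 47, 697]);
translate([756, 1245, 0]) mirror([1, 0, 0]) rotate([0, atan2(328, 615), 0]) cube([32, 47, 697]);


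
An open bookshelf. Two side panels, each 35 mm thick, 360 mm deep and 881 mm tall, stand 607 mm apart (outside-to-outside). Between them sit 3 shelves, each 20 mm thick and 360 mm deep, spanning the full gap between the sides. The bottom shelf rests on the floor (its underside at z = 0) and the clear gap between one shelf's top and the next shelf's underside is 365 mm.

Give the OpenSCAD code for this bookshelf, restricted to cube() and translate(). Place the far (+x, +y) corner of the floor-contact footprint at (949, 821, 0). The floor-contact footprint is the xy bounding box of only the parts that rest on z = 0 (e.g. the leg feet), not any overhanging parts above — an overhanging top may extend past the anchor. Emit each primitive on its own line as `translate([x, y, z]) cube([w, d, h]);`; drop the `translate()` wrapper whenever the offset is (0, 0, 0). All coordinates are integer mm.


translate([342, 461, 0]) cube([35, 360, 881]);
translate([914, 461, 0]) cube([35, 360, 881]);
translate([377, 461, 0]) cube([537, 360, 20]);
translate([377, 461, 385]) cube([537, 360, 20]);
translate([377, 461, 770]) cube([537, 360, 20]);


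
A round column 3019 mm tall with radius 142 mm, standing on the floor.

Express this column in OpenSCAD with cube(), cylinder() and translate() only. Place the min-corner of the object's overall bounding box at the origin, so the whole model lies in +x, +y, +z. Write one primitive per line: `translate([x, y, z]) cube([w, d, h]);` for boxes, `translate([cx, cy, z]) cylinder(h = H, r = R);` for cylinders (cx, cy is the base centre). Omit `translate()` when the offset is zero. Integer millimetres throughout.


translate([142, 142, 0]) cylinder(h = 3019, r = 142);


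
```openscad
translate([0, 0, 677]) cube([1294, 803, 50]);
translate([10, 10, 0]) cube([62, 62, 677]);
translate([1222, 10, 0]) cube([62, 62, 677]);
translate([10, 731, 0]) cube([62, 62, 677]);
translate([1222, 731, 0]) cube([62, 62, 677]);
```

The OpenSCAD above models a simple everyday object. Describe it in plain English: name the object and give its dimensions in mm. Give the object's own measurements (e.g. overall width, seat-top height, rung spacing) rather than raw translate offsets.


A rectangular dining table. The top is 1294×803×50 mm with its upper surface at z = 727 mm. It stands on four 62×62 mm square legs, each inset 10 mm from the nearest pair of top edges, running from the floor to the underside of the top.


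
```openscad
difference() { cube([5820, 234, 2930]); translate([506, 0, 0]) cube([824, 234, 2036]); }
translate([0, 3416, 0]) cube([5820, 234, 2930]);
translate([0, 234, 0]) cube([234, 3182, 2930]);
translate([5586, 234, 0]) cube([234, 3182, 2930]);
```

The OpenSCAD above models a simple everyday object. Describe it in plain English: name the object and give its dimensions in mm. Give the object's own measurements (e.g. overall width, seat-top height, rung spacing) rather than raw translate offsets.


A single room: four walls, each 2930 mm tall and 234 mm thick, enclosing an outside footprint 5820×3650 mm (x × y), no floor or roof. The front and back walls (−y and +y sides) run the full x-width; the side walls fit between their inner faces. A door opening 824 mm wide and 2036 mm tall is cut through the front wall from the floor up, its −x edge 506 mm from the wall's −x end.


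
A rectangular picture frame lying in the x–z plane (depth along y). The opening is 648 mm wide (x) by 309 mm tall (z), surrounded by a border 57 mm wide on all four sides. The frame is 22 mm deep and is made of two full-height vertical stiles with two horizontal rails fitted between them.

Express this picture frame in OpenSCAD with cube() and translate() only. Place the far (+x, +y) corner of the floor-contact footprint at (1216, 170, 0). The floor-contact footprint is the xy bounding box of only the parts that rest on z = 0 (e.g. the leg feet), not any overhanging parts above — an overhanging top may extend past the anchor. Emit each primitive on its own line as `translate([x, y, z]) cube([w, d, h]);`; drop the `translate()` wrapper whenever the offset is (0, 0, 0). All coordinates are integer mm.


translate([454, 148, 0]) cube([57, 22, 423]);
translate([1159, 148, 0]) cube([57, 22, 423]);
translate([511, 148, 0]) cube([648, 22, 57]);
translate([511, 148, 366]) cube([648, 22, 57]);


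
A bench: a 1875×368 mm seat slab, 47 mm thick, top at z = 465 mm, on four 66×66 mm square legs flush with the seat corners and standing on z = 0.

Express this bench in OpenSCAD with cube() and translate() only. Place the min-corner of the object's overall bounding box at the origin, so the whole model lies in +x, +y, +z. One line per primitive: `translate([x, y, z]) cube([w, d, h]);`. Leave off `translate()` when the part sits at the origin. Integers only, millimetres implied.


translate([0, 0, 418]) cube([1875, 368, 47]);
cube([66, 66, 418]);
translate([0, 302, 0]) cube([66, 66, 418]);
translate([1809, 0, 0]) cube([66, 66, 418]);
translate([1809, 302, 0]) cube([66, 66, 418]);


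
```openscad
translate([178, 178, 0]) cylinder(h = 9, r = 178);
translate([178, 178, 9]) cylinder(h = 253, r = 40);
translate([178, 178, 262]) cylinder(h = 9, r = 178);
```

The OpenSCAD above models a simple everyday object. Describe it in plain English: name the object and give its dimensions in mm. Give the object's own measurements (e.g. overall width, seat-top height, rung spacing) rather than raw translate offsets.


A spool: two coaxial disc flanges of radius 178 mm and thickness 9 mm, joined by a core cylinder of radius 40 mm and height 253 mm. The lower flange rests on z = 0 and the three cylinders share a vertical axis.


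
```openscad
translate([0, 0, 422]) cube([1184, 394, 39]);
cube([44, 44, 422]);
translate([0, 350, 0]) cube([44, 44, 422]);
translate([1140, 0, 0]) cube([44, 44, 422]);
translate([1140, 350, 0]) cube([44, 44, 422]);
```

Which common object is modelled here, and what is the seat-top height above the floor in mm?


A bench. The seat-top height is 461 mm.

A long slab on four corner posts — a bench. The slab sits at z = 422 with thickness 39, so the top is 422 + 39 = 461 mm.


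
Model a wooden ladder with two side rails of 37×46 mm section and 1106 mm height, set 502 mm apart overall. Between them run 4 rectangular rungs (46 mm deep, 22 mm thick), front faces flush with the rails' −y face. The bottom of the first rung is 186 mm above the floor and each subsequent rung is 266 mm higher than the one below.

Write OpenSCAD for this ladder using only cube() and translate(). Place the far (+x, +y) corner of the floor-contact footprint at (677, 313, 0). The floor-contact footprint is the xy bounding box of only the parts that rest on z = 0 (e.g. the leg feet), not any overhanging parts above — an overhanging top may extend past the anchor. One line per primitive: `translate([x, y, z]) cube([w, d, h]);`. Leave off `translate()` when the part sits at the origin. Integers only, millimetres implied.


translate([175, 267, 0]) cube([37, 46, 1106]);
translate([640, 267, 0]) cube([37, 46, 1106]);
translate([212, 267, 186]) cube([428, 46, 22]);
translate([212, 267, 452]) cube([428, 46, 22]);
translate([212, 267, 718]) cube([428, 46, 22]);
translate([212, 267, 984]) cube([428, 46, 22]);


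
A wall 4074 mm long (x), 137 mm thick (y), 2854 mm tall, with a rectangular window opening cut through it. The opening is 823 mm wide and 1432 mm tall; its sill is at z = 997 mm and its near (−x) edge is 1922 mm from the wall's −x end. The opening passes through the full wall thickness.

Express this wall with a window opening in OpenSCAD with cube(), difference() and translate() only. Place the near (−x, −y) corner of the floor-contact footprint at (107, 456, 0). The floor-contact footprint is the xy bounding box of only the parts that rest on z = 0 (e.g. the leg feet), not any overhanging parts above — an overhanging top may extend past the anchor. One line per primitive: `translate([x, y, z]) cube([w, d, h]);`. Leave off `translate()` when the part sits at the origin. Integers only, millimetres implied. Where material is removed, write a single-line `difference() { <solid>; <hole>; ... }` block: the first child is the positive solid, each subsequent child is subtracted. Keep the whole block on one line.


difference() { translate([107, 456, 0]) cube([4074, 137, 2854]); translate([2029, 456, 997]) cube([823, 137, 1432]); }


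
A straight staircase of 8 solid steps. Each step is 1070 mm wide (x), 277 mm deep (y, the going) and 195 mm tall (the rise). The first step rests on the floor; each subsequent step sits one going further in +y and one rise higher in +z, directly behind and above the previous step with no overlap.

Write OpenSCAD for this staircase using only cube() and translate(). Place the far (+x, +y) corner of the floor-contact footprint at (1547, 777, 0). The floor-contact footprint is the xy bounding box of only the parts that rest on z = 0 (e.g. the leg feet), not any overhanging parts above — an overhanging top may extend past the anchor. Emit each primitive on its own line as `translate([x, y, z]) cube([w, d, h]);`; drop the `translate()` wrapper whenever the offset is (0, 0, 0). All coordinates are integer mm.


translate([477, 500, 0]) cube([1070, 277, 195]);
translate([477, 777, 195]) cube([1070, 277, 195]);
translate([477, 1054, 390]) cube([1070, 277, 195]);
translate([477, 1331, 585]) cube([1070, 277, 195]);
translate([477, 1608, 780]) cube([1070, 277, 195]);
translate([477, 1885, 975]) cube([1070, 277, 195]);
translate([477, 2162, 1170]) cube([1070, 277, 195]);
translate([477, 2439, 1365]) cube([1070, 277, 195]);


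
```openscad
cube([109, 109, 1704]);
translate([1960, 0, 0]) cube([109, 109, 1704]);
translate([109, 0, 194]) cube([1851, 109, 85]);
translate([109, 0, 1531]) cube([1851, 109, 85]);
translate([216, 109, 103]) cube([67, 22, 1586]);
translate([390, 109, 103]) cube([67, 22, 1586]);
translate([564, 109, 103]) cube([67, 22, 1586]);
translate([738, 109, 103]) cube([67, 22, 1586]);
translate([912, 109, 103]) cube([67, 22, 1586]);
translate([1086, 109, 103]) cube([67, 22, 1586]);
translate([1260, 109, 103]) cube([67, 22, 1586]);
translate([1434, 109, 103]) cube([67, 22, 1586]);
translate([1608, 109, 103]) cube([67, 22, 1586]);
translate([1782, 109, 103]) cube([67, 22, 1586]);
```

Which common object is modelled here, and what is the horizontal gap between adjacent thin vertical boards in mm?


A fence section. The picket gap is 107 mm.

Two posts, two rails, 10 pickets — a fence section. Span 1851 mm holds 10 pickets of 67 mm with 11 equal gaps: ⌊(1851 − 10·67) / 11⌋ = 107 mm.


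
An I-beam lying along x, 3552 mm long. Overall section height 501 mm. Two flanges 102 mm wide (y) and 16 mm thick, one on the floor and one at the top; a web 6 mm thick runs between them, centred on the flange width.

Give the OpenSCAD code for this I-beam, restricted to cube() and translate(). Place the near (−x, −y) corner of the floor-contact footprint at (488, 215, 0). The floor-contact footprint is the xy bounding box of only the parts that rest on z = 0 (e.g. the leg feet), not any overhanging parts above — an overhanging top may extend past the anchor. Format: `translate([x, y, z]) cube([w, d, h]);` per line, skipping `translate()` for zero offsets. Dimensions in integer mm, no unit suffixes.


translate([488, 215, 0]) cube([3552, 102, 16]);
translate([488, 263, 16]) cube([3552, 6, 469]);
translate([488, 215, 485]) cube([3552, 102, 16]);


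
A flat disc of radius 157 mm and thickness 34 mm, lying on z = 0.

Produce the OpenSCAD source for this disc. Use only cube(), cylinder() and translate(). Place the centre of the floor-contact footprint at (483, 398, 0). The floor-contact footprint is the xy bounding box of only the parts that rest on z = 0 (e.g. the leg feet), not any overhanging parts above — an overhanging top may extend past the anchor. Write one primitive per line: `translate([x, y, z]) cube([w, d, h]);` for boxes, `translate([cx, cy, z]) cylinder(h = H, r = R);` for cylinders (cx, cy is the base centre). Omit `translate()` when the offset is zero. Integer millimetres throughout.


translate([483, 398, 0]) cylinder(h = 34, r = 157);


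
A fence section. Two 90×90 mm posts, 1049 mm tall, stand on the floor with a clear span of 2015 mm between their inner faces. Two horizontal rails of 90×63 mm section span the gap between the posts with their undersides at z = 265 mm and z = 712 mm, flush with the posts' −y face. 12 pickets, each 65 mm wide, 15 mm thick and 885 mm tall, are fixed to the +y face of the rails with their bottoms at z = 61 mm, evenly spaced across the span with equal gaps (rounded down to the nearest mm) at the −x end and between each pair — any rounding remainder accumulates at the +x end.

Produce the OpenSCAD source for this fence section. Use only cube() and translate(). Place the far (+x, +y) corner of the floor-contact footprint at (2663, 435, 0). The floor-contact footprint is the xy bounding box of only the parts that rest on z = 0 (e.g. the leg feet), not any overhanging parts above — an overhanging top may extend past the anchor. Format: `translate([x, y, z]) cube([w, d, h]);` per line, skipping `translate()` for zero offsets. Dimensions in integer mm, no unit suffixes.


translate([468, 345, 0]) cube([90, 90, 1049]);
translate([2573, 345, 0]) cube([90, 90, 1049]);
translate([558, 345, 265]) cube([2015, 90, 63]);
translate([558, 345, 712]) cube([2015, 90, 63]);
translate([653, 435, 61]) cube([65, 15, 885]);
translate([813, 435, 61]) cube([65, 15, 885]);
translate([973, 435, 61]) cube([65, 15, 885]);
translate([1133, 435, 61]) cube([65, 15, 885]);
translate([1293, 435, 61]) cube([65, 15, 885]);
translate([1453, 435, 61]) cube([65, 15, 885]);
translate([1613, 435, 61]) cube([65, 15, 885]);
translate([1773, 435, 61]) cube([65, 15, 885]);
translate([1933, 435, 61]) cube([65, 15, 885]);
translate([2093, 435, 61]) cube([65, 15, 885]);
translate([2253, 435, 61]) cube([65, 15, 885]);
translate([2413, 435, 61]) cube([65, 15, 885]);
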